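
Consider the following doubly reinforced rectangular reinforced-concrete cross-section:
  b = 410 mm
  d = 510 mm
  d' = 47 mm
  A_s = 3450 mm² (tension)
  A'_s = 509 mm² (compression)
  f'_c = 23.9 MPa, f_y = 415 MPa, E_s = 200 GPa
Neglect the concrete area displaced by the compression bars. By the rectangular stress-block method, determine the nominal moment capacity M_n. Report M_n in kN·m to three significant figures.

Assume both tension and compression steel yield.
Net tension couple steel: A_s − A'_s = 2941 mm².
a = (A_s − A'_s) f_y / (0.85 f'_c b) = 1220515/(0.85 × 23.9 × 410) = 146.54 mm.
c = a/β₁ = 146.54/0.85 = 172.40 mm; ε'_s = 0.003(c − d')/c = 0.0022 ≥ f_y/E_s = 0.0021, so compression steel does yield.
M_n = (A_s − A'_s) f_y (d − a/2) + A'_s f_y (d − d') = [1220515 × (510 − 73.27) + 211235 × (510 − 47)] × 10⁻⁶ = 533.04 + 97.80 = 630.84 kN·m.

M_n ≈ 631 kN·m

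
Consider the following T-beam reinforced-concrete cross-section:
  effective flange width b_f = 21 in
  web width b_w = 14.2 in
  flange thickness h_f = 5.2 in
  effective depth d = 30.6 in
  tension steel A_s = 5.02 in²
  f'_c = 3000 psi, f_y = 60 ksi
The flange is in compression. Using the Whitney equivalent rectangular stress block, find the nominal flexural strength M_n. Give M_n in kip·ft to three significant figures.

M_n ≈ 697 kip·ft

Tension: T = A_s f_y = 5.02 × 60 = 301.2 kips.
Try a within the flange: a = T/(0.85 f'_c b_f) = 301.2/(0.85 × 3 × 21) = 5.625 in.
a = 5.625 > h_f = 5.2 in: the block extends into the web. Split into flange-overhang and web parts.
C_f = 0.85 f'_c (b_f − b_w) h_f = 0.85 × 3 × (21 − 14.2) × 5.2 = 90.2 kips.
Remaining web compression depth: a_w = (T − C_f)/(0.85 f'_c b_w) = (301.2 − 90.2)/(0.85 × 3 × 14.2) = 5.827 in.
M_n = C_f(d − h_f/2) + (T − C_f)(d − a_w/2) = 90.2 × (30.6 − 2.6) + 211 × (30.6 − 2.9135) = 2525.6 + 5841.9 = 8367.5 kip·in.
M_n = 8367.5/12 = 697.29 kip·ft.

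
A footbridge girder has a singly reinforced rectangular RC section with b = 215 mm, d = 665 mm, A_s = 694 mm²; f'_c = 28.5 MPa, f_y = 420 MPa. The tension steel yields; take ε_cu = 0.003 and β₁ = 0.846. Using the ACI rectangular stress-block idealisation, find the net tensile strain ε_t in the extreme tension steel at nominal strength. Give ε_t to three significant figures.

ε_t ≈ 0.0272

a = A_s f_y/(0.85 f'_c b) = 55.96 mm.
β₁ = 0.846, so c = a/β₁ = 55.96/0.846 = 66.15 mm.
From the linear strain diagram with ε_cu = 0.003: ε_t = 0.003 (d − c)/c = 0.003 × (665 − 66.15)/66.15 = 0.0272.
Since ε_t ≥ 0.005, the section is tension-controlled.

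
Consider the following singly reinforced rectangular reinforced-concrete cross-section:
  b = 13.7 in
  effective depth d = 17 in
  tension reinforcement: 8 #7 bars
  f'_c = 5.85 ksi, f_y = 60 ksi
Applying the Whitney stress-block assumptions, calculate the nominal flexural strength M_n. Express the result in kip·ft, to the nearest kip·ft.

A_s = 8 × 0.6 = 4.8 in².
T = A_s f_y = 4.8 × 60 = 288 kips.
a = T/(0.85 f'_c b) = 288/(0.85 × 5.85 × 13.7) = 4.228 in.
M_n = T(d − a/2) = 288 × (17 − 2.114) = 4287.2 kip·in = 4287.2/12 = 357.27 kip·ft.

M_n ≈ 357 kip·ft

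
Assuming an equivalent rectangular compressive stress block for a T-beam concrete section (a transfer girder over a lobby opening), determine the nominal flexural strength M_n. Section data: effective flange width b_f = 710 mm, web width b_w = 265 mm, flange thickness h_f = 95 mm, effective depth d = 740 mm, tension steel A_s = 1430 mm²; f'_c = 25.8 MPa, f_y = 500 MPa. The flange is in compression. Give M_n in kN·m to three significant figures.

M_n ≈ 513 kN·m

Tension: T = A_s f_y = 1430 × 500 = 715000 N.
Try a within the flange: a = T/(0.85 f'_c b_f) = 715000/(0.85 × 25.8 × 710) = 45.92 mm.
Since a = 45.92 ≤ h_f = 95 mm, the stress block lies entirely in the flange; analyse as a rectangular beam of width b_f.
M_n = T(d − a/2) = 715000 × (740 − 22.96) = 512.68 × 10⁶ N·mm.
M_n = 512.68 kN·m.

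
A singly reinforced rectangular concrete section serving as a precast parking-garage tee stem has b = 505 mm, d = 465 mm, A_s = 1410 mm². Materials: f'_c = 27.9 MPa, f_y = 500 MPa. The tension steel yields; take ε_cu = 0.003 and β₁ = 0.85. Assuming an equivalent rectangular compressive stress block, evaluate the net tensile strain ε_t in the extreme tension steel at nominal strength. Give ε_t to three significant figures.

a = A_s f_y/(0.85 f'_c b) = 58.87 mm.
β₁ = 0.85, so c = a/β₁ = 58.87/0.85 = 69.26 mm.
From the linear strain diagram with ε_cu = 0.003: ε_t = 0.003 (d − c)/c = 0.003 × (465 − 69.26)/69.26 = 0.0171.
Since ε_t ≥ 0.005, the section is tension-controlled.

ε_t ≈ 0.0171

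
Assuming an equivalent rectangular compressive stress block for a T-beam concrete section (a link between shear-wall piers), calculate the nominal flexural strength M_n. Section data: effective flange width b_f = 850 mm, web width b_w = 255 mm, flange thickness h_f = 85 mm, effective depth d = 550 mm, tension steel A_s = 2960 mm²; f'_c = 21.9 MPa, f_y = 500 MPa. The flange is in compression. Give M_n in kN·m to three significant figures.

Tension: T = A_s f_y = 2960 × 500 = 1480000 N.
Try a within the flange: a = T/(0.85 f'_c b_f) = 1480000/(0.85 × 21.9 × 850) = 93.54 mm.
a = 93.54 > h_f = 85 mm: the block extends into the web. Split into flange-overhang and web parts.
C_f = 0.85 f'_c (b_f − b_w) h_f = 0.85 × 21.9 × (850 − 255) × 85 = 941454 N.
Remaining web compression depth: a_w = (T − C_f)/(0.85 f'_c b_w) = (1480000 − 941454)/(0.85 × 21.9 × 255) = 113.45 mm.
M_n = C_f(d − h_f/2) + (T − C_f)(d − a_w/2) = 941454 × (550 − 42.5) + 538546 × (550 − 56.725) = 477.79 + 265.65 = 743.44 × 10⁶ N·mm.
M_n = 743.44 kN·m.

M_n ≈ 743 kN·m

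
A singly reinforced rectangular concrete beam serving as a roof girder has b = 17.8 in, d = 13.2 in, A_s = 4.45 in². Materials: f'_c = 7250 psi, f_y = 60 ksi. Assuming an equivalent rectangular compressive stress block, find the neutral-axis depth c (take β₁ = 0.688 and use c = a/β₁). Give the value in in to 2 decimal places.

T = A_s f_y = 4.45 × 60 = 267 kips.
a = T/(0.85 f'_c b) = 267/(0.85 × 7.25 × 17.8) = 2.4341 in.
With β₁ = 0.688, c = a/β₁ = 2.4341/0.688 = 3.54 in.

c ≈ 3.54 in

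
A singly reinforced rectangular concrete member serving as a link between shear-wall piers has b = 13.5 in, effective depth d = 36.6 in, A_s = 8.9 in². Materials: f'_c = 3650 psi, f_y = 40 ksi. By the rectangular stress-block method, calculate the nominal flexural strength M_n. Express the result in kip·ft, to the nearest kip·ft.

M_n ≈ 960 kip·ft

T = A_s f_y = 8.9 × 40 = 356 kips.
a = T/(0.85 f'_c b) = 356/(0.85 × 3.65 × 13.5) = 8.500 in.
M_n = T(d − a/2) = 356 × (36.6 − 4.25) = 11516.6 kip·in = 11516.6/12 = 959.72 kip·ft.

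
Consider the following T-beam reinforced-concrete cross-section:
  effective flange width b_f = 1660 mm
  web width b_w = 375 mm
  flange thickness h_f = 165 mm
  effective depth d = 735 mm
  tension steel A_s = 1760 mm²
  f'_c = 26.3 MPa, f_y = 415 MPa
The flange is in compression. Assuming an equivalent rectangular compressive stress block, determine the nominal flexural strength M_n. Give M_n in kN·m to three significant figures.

M_n ≈ 530 kN·m

Tension: T = A_s f_y = 1760 × 415 = 730400 N.
Try a within the flange: a = T/(0.85 f'_c b_f) = 730400/(0.85 × 26.3 × 1660) = 19.68 mm.
Since a = 19.68 ≤ h_f = 165 mm, the stress block lies entirely in the flange; analyse as a rectangular beam of width b_f.
M_n = T(d − a/2) = 730400 × (735 − 9.84) = 529.66 × 10⁶ N·mm.
M_n = 529.66 kN·m.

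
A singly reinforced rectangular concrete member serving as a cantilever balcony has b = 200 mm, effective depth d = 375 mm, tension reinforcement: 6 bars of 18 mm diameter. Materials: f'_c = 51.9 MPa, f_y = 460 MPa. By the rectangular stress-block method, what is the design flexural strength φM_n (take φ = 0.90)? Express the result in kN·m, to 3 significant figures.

A_s = 6 × 254 = 1524 mm².
T = A_s f_y = 1524 × 460 = 701040 N = 701.04 kN.
From C = T: a = T/(0.85 f'_c b) = 701040/(0.85 × 51.9 × 200) = 79.46 mm.
M_n = T(d − a/2) = 701.04 kN × (375 − 39.73) mm = 235.04 kN·m.
φM_n = 0.90 × 235.04 = 211.54 kN·m.

φM_n ≈ 212 kN·m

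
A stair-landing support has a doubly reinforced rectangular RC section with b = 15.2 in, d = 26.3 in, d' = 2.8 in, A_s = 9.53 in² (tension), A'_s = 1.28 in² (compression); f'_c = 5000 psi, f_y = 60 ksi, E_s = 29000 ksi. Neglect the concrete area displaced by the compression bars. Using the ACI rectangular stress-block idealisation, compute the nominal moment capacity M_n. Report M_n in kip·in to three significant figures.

Assume both steels yield.
a = (A_s − A'_s) f_y/(0.85 f'_c b) = (9.53 − 1.28) × 60/(0.85 × 5 × 15.2) = 7.663 in.
c = a/β₁ = 7.663/0.8 = 9.579 in; ε'_s = 0.003(c − d')/c = 0.0021 ≥ ε_y = 0.0021, so the compression steel yields.
M_n = (A_s − A'_s) f_y (d − a/2) + A'_s f_y (d − d') = 495 × (26.3 − 3.8315) + 76.8 × (26.3 − 2.8) = 11121.9 + 1804.8 = 12926.7 kip·in.

M_n ≈ 12900 kip·in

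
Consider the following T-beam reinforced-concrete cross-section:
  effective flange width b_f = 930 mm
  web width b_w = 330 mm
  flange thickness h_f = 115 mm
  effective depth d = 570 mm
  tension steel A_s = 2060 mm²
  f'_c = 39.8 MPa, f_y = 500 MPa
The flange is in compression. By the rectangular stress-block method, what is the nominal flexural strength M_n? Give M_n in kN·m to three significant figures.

M_n ≈ 570 kN·m

Tension: T = A_s f_y = 2060 × 500 = 1030000 N.
Try a within the flange: a = T/(0.85 f'_c b_f) = 1030000/(0.85 × 39.8 × 930) = 32.74 mm.
Since a = 32.74 ≤ h_f = 115 mm, the stress block lies entirely in the flange; analyse as a rectangular beam of width b_f.
M_n = T(d − a/2) = 1030000 × (570 − 16.37) = 570.24 × 10⁶ N·mm.
M_n = 570.24 kN·m.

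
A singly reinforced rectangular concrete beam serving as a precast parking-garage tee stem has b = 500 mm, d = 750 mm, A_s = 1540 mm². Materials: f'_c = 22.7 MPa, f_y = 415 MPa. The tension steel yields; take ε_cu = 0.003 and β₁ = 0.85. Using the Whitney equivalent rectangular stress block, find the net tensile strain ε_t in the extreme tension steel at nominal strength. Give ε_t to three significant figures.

ε_t ≈ 0.0259

a = A_s f_y/(0.85 f'_c b) = 66.25 mm.
β₁ = 0.85, so c = a/β₁ = 66.25/0.85 = 77.94 mm.
From the linear strain diagram with ε_cu = 0.003: ε_t = 0.003 (d − c)/c = 0.003 × (750 − 77.94)/77.94 = 0.0259.
Since ε_t ≥ 0.005, the section is tension-controlled.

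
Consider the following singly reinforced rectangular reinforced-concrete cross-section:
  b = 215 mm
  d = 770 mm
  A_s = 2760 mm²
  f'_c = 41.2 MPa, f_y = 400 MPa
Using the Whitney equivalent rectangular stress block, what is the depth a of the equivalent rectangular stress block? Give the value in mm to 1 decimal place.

T = A_s f_y = 2760 × 400 = 1104000 N = 1104 kN.
Setting C = 0.85 f'_c a b equal to T: a = 1104000/(0.85 × 41.2 × 215) = 146.6 mm.

a ≈ 146.6 mm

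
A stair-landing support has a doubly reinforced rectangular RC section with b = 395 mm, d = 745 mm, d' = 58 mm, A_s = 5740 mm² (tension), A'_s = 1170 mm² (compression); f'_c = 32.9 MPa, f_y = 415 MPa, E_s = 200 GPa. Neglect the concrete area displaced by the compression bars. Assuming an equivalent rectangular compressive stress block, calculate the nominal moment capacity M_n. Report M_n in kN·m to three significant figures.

Assume both tension and compression steel yield.
Net tension couple steel: A_s − A'_s = 4570 mm².
a = (A_s − A'_s) f_y / (0.85 f'_c b) = 1896550/(0.85 × 32.9 × 395) = 171.69 mm.
c = a/β₁ = 171.69/0.815 = 210.66 mm; ε'_s = 0.003(c − d')/c = 0.0022 ≥ f_y/E_s = 0.0021, so compression steel does yield.
M_n = (A_s − A'_s) f_y (d − a/2) + A'_s f_y (d − d') = [1896550 × (745 − 85.845) + 485550 × (745 − 58)] × 10⁻⁶ = 1250.12 + 333.57 = 1583.69 kN·m.

M_n ≈ 1580 kN·m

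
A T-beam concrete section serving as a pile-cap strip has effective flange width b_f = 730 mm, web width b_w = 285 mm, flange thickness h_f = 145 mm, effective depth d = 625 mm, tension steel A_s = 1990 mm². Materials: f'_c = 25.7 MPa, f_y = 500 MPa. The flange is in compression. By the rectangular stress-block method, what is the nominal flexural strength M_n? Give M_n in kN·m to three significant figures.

M_n ≈ 591 kN·m

Tension: T = A_s f_y = 1990 × 500 = 995000 N.
Try a within the flange: a = T/(0.85 f'_c b_f) = 995000/(0.85 × 25.7 × 730) = 62.39 mm.
Since a = 62.39 ≤ h_f = 145 mm, the stress block lies entirely in the flange; analyse as a rectangular beam of width b_f.
M_n = T(d − a/2) = 995000 × (625 − 31.195) = 590.84 × 10⁶ N·mm.
M_n = 590.84 kN·m.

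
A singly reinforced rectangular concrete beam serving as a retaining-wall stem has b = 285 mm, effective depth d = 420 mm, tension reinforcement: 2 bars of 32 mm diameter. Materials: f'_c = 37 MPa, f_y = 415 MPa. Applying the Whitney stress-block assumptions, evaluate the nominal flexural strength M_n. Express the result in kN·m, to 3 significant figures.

M_n ≈ 255 kN·m

A_s = 2 × 804 = 1608 mm².
T = A_s f_y = 1608 × 415 = 667320 N = 667.32 kN.
From C = T: a = T/(0.85 f'_c b) = 667320/(0.85 × 37 × 285) = 74.45 mm.
M_n = T(d − a/2) = 667.32 kN × (420 − 37.225) mm = 255.43 kN·m.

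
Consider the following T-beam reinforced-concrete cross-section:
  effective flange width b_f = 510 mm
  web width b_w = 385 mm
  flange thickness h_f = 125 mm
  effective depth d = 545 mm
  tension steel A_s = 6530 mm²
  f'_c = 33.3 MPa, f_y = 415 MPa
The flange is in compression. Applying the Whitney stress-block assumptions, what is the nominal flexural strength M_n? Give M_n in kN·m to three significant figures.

M_n ≈ 1210 kN·m

Tension: T = A_s f_y = 6530 × 415 = 2709950 N.
Try a within the flange: a = T/(0.85 f'_c b_f) = 2709950/(0.85 × 33.3 × 510) = 187.73 mm.
a = 187.73 > h_f = 125 mm: the block extends into the web. Split into flange-overhang and web parts.
C_f = 0.85 f'_c (b_f − b_w) h_f = 0.85 × 33.3 × (510 − 385) × 125 = 442266 N.
Remaining web compression depth: a_w = (T − C_f)/(0.85 f'_c b_w) = (2709950 − 442266)/(0.85 × 33.3 × 385) = 208.09 mm.
M_n = C_f(d − h_f/2) + (T − C_f)(d − a_w/2) = 442266 × (545 − 62.5) + 2267684 × (545 − 104.045) = 213.39 + 999.95 = 1213.34 × 10⁶ N·mm.
M_n = 1213.34 kN·m.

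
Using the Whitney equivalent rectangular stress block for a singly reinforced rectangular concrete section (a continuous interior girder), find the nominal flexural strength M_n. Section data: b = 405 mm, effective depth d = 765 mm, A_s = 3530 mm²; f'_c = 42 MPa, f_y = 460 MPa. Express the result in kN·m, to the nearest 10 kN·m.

T = A_s f_y = 3530 × 460 = 1623800 N = 1623.8 kN.
From C = T: a = T/(0.85 f'_c b) = 1623800/(0.85 × 42 × 405) = 112.31 mm.
M_n = T(d − a/2) = 1623.8 kN × (765 − 56.155) mm = 1151.02 kN·m.

M_n ≈ 1150 kN·m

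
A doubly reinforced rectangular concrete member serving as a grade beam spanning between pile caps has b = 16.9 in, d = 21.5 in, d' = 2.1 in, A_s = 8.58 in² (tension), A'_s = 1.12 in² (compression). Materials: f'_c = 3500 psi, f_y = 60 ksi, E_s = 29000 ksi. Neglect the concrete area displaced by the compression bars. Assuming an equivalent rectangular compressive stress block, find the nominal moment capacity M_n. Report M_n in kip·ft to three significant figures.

Assume both steels yield.
a = (A_s − A'_s) f_y/(0.85 f'_c b) = (8.58 − 1.12) × 60/(0.85 × 3.5 × 16.9) = 8.903 in.
c = a/β₁ = 8.903/0.85 = 10.474 in; ε'_s = 0.003(c − d')/c = 0.0024 ≥ ε_y = 0.0021, so the compression steel yields.
M_n = (A_s − A'_s) f_y (d − a/2) + A'_s f_y (d − d') = 447.6 × (21.5 − 4.4515) + 67.2 × (21.5 − 2.1) = 7630.9 + 1303.7 = 8934.6 kip·in = 8934.6/12 = 744.55 kip·ft.

M_n ≈ 745 kip·ft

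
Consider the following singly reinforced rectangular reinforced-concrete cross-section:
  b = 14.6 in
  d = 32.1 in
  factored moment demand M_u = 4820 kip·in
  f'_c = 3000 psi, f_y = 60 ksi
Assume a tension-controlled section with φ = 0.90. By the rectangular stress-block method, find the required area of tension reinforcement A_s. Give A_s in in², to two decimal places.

A_s ≈ 3.01 in²

M_n = M_u/φ = 4820/0.90 = 5355.56 kip·in.
From M_n = 0.85 f'_c a b (d − a/2):
a = d − √(d² − 2M_n/(0.85 f'_c b)) = 32.1 − √(32.1² − 2 × 5355.56/(0.85 × 3 × 14.6)) = 4.847 in.
A_s = 0.85 f'_c a b / f_y = 0.85 × 3 × 4.847 × 14.6 / 60 = 3.008 in².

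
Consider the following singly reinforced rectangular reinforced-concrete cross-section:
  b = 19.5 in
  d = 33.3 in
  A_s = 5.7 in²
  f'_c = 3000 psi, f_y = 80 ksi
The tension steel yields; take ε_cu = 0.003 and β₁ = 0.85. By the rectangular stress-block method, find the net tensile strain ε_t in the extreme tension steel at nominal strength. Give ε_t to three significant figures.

a = A_s f_y/(0.85 f'_c b) = 9.170 in.
β₁ = 0.85, so c = a/β₁ = 9.170/0.85 = 10.788 in.
From the linear strain diagram with ε_cu = 0.003: ε_t = 0.003 (d − c)/c = 0.003 × (33.3 − 10.788)/10.788 = 0.00626.
Since ε_t ≥ 0.005, the section is tension-controlled.

ε_t ≈ 0.00626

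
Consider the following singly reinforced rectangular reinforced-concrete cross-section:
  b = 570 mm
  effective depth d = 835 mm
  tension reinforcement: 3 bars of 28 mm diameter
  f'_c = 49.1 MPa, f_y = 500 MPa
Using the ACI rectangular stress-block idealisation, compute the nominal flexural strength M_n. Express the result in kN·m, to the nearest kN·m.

A_s = 3 × 616 = 1848 mm².
T = A_s f_y = 1848 × 500 = 924000 N = 924 kN.
From C = T: a = T/(0.85 f'_c b) = 924000/(0.85 × 49.1 × 570) = 38.84 mm.
M_n = T(d − a/2) = 924 kN × (835 − 19.42) mm = 753.60 kN·m.

M_n ≈ 754 kN·m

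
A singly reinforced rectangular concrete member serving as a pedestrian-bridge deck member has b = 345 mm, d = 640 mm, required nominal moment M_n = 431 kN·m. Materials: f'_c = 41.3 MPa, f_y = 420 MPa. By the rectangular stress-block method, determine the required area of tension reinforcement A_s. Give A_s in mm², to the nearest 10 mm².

With M_n = 0.85 f'_c a b (d − a/2), solve the quadratic for a:
a = d − √(d² − 2M_n/(0.85 f'_c b)) = 640 − √(640² − 2 × 431×10⁶/(0.85 × 41.3 × 345)) = 58.26 mm.
A_s = 0.85 f'_c a b / f_y = 0.85 × 41.3 × 58.26 × 345 / 420 = 1680.0 mm².

A_s ≈ 1680 mm²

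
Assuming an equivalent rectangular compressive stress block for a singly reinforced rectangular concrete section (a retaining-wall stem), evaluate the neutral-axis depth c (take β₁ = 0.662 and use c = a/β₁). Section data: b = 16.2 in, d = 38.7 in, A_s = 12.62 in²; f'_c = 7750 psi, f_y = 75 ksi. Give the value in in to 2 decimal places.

c ≈ 13.40 in

T = A_s f_y = 12.62 × 75 = 946.5 kips.
a = T/(0.85 f'_c b) = 946.5/(0.85 × 7.75 × 16.2) = 8.8692 in.
With β₁ = 0.662, c = a/β₁ = 8.8692/0.662 = 13.40 in.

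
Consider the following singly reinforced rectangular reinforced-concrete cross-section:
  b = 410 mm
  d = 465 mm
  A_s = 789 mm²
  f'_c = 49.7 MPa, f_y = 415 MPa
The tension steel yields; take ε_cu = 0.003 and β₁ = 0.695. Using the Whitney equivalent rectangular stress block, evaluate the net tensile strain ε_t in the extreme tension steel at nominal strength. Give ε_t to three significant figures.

a = A_s f_y/(0.85 f'_c b) = 18.90 mm.
β₁ = 0.695, so c = a/β₁ = 18.90/0.695 = 27.19 mm.
From the linear strain diagram with ε_cu = 0.003: ε_t = 0.003 (d − c)/c = 0.003 × (465 − 27.19)/27.19 = 0.0483.
Since ε_t ≥ 0.005, the section is tension-controlled.

ε_t ≈ 0.0483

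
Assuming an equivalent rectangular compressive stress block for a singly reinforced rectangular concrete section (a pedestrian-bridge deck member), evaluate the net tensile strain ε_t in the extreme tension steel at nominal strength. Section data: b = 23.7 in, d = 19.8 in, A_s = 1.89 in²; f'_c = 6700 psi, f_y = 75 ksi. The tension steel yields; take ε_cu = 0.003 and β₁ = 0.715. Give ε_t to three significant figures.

a = A_s f_y/(0.85 f'_c b) = 1.050 in.
β₁ = 0.715, so c = a/β₁ = 1.050/0.715 = 1.469 in.
From the linear strain diagram with ε_cu = 0.003: ε_t = 0.003 (d − c)/c = 0.003 × (19.8 − 1.469)/1.469 = 0.0374.
Since ε_t ≥ 0.005, the section is tension-controlled.

ε_t ≈ 0.0374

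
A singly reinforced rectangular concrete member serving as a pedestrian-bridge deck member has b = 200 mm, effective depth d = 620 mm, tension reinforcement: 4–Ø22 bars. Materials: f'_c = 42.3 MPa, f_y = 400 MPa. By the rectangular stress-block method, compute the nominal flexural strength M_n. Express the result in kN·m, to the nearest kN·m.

A_s = 4 × 380 = 1520 mm².
T = A_s f_y = 1520 × 400 = 608000 N = 608 kN.
From C = T: a = T/(0.85 f'_c b) = 608000/(0.85 × 42.3 × 200) = 84.55 mm.
M_n = T(d − a/2) = 608 kN × (620 − 42.275) mm = 351.26 kN·m.

M_n ≈ 351 kN·m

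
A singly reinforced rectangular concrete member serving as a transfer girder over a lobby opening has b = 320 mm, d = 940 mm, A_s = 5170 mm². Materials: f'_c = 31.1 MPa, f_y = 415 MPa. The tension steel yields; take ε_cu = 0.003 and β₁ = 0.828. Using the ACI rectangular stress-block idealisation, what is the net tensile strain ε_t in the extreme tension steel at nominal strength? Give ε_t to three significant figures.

a = A_s f_y/(0.85 f'_c b) = 253.64 mm.
β₁ = 0.828, so c = a/β₁ = 253.64/0.828 = 306.33 mm.
From the linear strain diagram with ε_cu = 0.003: ε_t = 0.003 (d − c)/c = 0.003 × (940 − 306.33)/306.33 = 0.00621.
Since ε_t ≥ 0.005, the section is tension-controlled.

ε_t ≈ 0.00621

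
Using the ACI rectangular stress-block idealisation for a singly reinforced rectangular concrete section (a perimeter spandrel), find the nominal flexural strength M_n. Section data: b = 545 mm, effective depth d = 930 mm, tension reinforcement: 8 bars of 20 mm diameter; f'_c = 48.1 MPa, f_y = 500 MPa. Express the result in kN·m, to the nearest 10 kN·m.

A_s = 8 × 314 = 2512 mm².
T = A_s f_y = 2512 × 500 = 1256000 N = 1256 kN.
From C = T: a = T/(0.85 f'_c b) = 1256000/(0.85 × 48.1 × 545) = 56.37 mm.
M_n = T(d − a/2) = 1256 kN × (930 − 28.185) mm = 1132.68 kN·m.

M_n ≈ 1130 kN·m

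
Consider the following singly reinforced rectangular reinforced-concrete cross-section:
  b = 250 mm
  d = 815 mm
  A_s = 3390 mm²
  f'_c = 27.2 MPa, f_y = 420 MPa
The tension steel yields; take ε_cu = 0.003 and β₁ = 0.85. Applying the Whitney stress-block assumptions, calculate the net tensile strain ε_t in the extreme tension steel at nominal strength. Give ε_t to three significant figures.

a = A_s f_y/(0.85 f'_c b) = 246.33 mm.
β₁ = 0.85, so c = a/β₁ = 246.33/0.85 = 289.80 mm.
From the linear strain diagram with ε_cu = 0.003: ε_t = 0.003 (d − c)/c = 0.003 × (815 − 289.80)/289.80 = 0.00544.
Since ε_t ≥ 0.005, the section is tension-controlled.

ε_t ≈ 0.00544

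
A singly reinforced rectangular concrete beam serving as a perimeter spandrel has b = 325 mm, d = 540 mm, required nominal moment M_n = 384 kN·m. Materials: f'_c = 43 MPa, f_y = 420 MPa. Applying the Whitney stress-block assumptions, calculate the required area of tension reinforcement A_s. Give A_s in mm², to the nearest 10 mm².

With M_n = 0.85 f'_c a b (d − a/2), solve the quadratic for a:
a = d − √(d² − 2M_n/(0.85 f'_c b)) = 540 − √(540² − 2 × 384×10⁶/(0.85 × 43 × 325)) = 63.61 mm.
A_s = 0.85 f'_c a b / f_y = 0.85 × 43 × 63.61 × 325 / 420 = 1799.1 mm².

A_s ≈ 1800 mm²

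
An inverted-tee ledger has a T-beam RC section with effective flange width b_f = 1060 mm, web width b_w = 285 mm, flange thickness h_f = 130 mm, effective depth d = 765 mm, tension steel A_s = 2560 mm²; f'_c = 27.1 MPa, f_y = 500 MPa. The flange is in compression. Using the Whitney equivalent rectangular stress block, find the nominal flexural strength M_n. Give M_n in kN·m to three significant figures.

M_n ≈ 946 kN·m

Tension: T = A_s f_y = 2560 × 500 = 1280000 N.
Try a within the flange: a = T/(0.85 f'_c b_f) = 1280000/(0.85 × 27.1 × 1060) = 52.42 mm.
Since a = 52.42 ≤ h_f = 130 mm, the stress block lies entirely in the flange; analyse as a rectangular beam of width b_f.
M_n = T(d − a/2) = 1280000 × (765 − 26.21) = 945.65 × 10⁶ N·mm.
M_n = 945.65 kN·m.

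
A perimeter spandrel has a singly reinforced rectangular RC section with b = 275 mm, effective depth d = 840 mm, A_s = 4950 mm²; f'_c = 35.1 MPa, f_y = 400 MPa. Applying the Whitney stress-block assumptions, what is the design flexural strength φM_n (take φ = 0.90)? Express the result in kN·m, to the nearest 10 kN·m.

φM_n ≈ 1280 kN·m

T = A_s f_y = 4950 × 400 = 1980000 N = 1980 kN.
From C = T: a = T/(0.85 f'_c b) = 1980000/(0.85 × 35.1 × 275) = 241.33 mm.
M_n = T(d − a/2) = 1980 kN × (840 − 120.665) mm = 1424.28 kN·m.
φM_n = 0.90 × 1424.28 = 1281.85 kN·m.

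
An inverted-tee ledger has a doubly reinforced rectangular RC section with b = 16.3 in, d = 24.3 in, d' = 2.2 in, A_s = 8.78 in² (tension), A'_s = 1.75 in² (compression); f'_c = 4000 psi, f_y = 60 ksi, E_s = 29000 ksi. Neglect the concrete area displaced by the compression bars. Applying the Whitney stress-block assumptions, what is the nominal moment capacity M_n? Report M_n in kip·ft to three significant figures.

M_n ≈ 914 kip·ft

Assume both steels yield.
a = (A_s − A'_s) f_y/(0.85 f'_c b) = (8.78 − 1.75) × 60/(0.85 × 4 × 16.3) = 7.611 in.
c = a/β₁ = 7.611/0.85 = 8.954 in; ε'_s = 0.003(c − d')/c = 0.0023 ≥ ε_y = 0.0021, so the compression steel yields.
M_n = (A_s − A'_s) f_y (d − a/2) + A'_s f_y (d − d') = 421.8 × (24.3 − 3.8055) + 105 × (24.3 − 2.2) = 8644.6 + 2320.5 = 10965.1 kip·in = 10965.1/12 = 913.76 kip·ft.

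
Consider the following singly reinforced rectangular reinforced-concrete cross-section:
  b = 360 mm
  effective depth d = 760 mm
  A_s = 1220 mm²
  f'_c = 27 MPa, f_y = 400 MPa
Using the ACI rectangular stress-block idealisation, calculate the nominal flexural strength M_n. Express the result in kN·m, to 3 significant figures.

T = A_s f_y = 1220 × 400 = 488000 N = 488 kN.
From C = T: a = T/(0.85 f'_c b) = 488000/(0.85 × 27 × 360) = 59.07 mm.
M_n = T(d − a/2) = 488 kN × (760 − 29.535) mm = 356.47 kN·m.

M_n ≈ 356 kN·m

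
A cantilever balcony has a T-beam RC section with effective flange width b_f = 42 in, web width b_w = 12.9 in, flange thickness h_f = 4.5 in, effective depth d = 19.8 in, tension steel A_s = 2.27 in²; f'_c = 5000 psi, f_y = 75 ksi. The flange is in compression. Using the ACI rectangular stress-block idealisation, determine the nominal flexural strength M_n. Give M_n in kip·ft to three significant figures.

Tension: T = A_s f_y = 2.27 × 75 = 170.25 kips.
Try a within the flange: a = T/(0.85 f'_c b_f) = 170.25/(0.85 × 5 × 42) = 0.954 in.
Since a = 0.954 ≤ h_f = 4.5 in, the stress block lies entirely in the flange; analyse as a rectangular beam of width b_f.
M_n = T(d − a/2) = 170.25 × (19.8 − 0.477) = 3289.7 kip·in.
M_n = 3289.7/12 = 274.14 kip·ft.

M_n ≈ 274 kip·ft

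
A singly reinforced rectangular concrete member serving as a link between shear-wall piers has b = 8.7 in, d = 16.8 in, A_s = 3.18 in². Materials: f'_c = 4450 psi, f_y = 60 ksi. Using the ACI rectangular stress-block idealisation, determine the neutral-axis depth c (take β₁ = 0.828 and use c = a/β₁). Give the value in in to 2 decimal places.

c ≈ 7.00 in

T = A_s f_y = 3.18 × 60 = 190.8 kips.
a = T/(0.85 f'_c b) = 190.8/(0.85 × 4.45 × 8.7) = 5.7980 in.
With β₁ = 0.828, c = a/β₁ = 5.7980/0.828 = 7.00 in.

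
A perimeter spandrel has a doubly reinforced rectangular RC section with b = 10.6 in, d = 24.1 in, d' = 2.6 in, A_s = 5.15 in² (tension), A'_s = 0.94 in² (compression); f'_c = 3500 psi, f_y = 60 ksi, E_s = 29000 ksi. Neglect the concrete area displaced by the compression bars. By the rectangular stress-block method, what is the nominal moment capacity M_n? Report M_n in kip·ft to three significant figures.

Assume both steels yield.
a = (A_s − A'_s) f_y/(0.85 f'_c b) = (5.15 − 0.94) × 60/(0.85 × 3.5 × 10.6) = 8.010 in.
c = a/β₁ = 8.010/0.85 = 9.424 in; ε'_s = 0.003(c − d')/c = 0.0022 ≥ ε_y = 0.0021, so the compression steel yields.
M_n = (A_s − A'_s) f_y (d − a/2) + A'_s f_y (d − d') = 252.6 × (24.1 − 4.005) + 56.4 × (24.1 − 2.6) = 5076.0 + 1212.6 = 6288.6 kip·in = 6288.6/12 = 524.05 kip·ft.

M_n ≈ 524 kip·ft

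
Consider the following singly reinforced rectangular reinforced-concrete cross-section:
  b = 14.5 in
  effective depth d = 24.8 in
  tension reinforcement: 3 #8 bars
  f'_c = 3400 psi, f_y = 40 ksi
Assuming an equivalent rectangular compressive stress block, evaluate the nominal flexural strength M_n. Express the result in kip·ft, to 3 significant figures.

A_s = 3 × 0.79 = 2.37 in².
T = A_s f_y = 2.37 × 40 = 94.8 kips.
a = T/(0.85 f'_c b) = 94.8/(0.85 × 3.4 × 14.5) = 2.262 in.
M_n = T(d − a/2) = 94.8 × (24.8 − 1.131) = 2243.8 kip·in = 2243.8/12 = 186.98 kip·ft.

M_n ≈ 187 kip·ft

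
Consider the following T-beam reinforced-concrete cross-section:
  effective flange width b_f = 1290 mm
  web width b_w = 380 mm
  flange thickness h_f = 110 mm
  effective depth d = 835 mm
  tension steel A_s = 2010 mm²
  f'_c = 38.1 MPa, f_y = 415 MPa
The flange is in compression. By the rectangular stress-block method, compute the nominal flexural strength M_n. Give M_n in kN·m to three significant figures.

M_n ≈ 688 kN·m

Tension: T = A_s f_y = 2010 × 415 = 834150 N.
Try a within the flange: a = T/(0.85 f'_c b_f) = 834150/(0.85 × 38.1 × 1290) = 19.97 mm.
Since a = 19.97 ≤ h_f = 110 mm, the stress block lies entirely in the flange; analyse as a rectangular beam of width b_f.
M_n = T(d − a/2) = 834150 × (835 − 9.985) = 688.19 × 10⁶ N·mm.
M_n = 688.19 kN·m.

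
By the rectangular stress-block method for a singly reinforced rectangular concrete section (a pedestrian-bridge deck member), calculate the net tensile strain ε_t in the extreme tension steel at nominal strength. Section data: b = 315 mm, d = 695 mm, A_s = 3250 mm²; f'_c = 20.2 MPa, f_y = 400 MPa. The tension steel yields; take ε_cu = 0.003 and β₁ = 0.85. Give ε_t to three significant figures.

ε_t ≈ 0.00437

a = A_s f_y/(0.85 f'_c b) = 240.36 mm.
β₁ = 0.85, so c = a/β₁ = 240.36/0.85 = 282.78 mm.
From the linear strain diagram with ε_cu = 0.003: ε_t = 0.003 (d − c)/c = 0.003 × (695 − 282.78)/282.78 = 0.00437.
ε_t is between 0.004 and 0.005 — transition zone.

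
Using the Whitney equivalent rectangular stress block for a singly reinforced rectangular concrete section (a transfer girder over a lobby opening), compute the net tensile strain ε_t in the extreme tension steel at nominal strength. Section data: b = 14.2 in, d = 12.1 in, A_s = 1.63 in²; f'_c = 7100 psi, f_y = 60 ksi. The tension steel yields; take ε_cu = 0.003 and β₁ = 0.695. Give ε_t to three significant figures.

ε_t ≈ 0.0191

a = A_s f_y/(0.85 f'_c b) = 1.141 in.
β₁ = 0.695, so c = a/β₁ = 1.141/0.695 = 1.642 in.
From the linear strain diagram with ε_cu = 0.003: ε_t = 0.003 (d − c)/c = 0.003 × (12.1 − 1.642)/1.642 = 0.0191.
Since ε_t ≥ 0.005, the section is tension-controlled.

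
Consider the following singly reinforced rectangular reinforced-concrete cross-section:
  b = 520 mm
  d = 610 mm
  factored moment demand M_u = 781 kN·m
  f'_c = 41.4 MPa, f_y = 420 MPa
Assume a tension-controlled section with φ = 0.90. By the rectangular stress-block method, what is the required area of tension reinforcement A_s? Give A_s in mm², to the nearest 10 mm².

M_n = M_u/φ = 781/0.90 = 867.778 kN·m.
With M_n = 0.85 f'_c a b (d − a/2), solve the quadratic for a:
a = d − √(d² − 2M_n/(0.85 f'_c b)) = 610 − √(610² − 2 × 867.778×10⁶/(0.85 × 41.4 × 520)) = 83.45 mm.
A_s = 0.85 f'_c a b / f_y = 0.85 × 41.4 × 83.45 × 520 / 420 = 3635.8 mm².

A_s ≈ 3640 mm²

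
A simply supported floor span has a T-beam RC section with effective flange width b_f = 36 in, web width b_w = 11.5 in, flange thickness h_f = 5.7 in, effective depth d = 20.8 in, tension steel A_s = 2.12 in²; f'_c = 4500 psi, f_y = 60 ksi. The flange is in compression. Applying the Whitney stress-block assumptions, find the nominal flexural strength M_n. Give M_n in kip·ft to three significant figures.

M_n ≈ 216 kip·ft

Tension: T = A_s f_y = 2.12 × 60 = 127.2 kips.
Try a within the flange: a = T/(0.85 f'_c b_f) = 127.2/(0.85 × 4.5 × 36) = 0.924 in.
Since a = 0.924 ≤ h_f = 5.7 in, the stress block lies entirely in the flange; analyse as a rectangular beam of width b_f.
M_n = T(d − a/2) = 127.2 × (20.8 − 0.462) = 2587.0 kip·in.
M_n = 2587.0/12 = 215.58 kip·ft.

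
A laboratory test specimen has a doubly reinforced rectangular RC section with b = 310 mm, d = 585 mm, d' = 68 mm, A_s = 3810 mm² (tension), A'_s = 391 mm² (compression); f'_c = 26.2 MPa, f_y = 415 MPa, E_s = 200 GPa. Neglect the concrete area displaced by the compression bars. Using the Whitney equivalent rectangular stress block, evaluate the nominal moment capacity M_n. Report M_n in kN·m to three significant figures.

Assume both tension and compression steel yield.
Net tension couple steel: A_s − A'_s = 3419 mm².
a = (A_s − A'_s) f_y / (0.85 f'_c b) = 1418885/(0.85 × 26.2 × 310) = 205.53 mm.
c = a/β₁ = 205.53/0.85 = 241.80 mm; ε'_s = 0.003(c − d')/c = 0.0022 ≥ f_y/E_s = 0.0021, so compression steel does yield.
M_n = (A_s − A'_s) f_y (d − a/2) + A'_s f_y (d − d') = [1418885 × (585 − 102.765) + 162265 × (585 − 68)] × 10⁻⁶ = 684.24 + 83.89 = 768.13 kN·m.

M_n ≈ 768 kN·m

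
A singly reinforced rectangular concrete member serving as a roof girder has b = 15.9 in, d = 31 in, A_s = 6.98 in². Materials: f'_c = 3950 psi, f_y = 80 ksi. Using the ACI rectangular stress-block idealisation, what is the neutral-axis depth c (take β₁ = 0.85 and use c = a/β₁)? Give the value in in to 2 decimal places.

T = A_s f_y = 6.98 × 80 = 558.4 kips.
a = T/(0.85 f'_c b) = 558.4/(0.85 × 3.95 × 15.9) = 10.4600 in.
With β₁ = 0.85, c = a/β₁ = 10.4600/0.85 = 12.31 in.

c ≈ 12.31 in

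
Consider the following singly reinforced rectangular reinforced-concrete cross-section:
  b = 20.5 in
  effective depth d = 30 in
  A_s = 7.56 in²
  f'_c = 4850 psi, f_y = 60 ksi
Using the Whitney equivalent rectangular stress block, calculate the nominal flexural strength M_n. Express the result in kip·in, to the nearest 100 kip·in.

T = A_s f_y = 7.56 × 60 = 453.6 kips.
a = T/(0.85 f'_c b) = 453.6/(0.85 × 4.85 × 20.5) = 5.367 in.
M_n = T(d − a/2) = 453.6 × (30 − 2.6835) = 12390.8 kip·in.

M_n ≈ 12400 kip·in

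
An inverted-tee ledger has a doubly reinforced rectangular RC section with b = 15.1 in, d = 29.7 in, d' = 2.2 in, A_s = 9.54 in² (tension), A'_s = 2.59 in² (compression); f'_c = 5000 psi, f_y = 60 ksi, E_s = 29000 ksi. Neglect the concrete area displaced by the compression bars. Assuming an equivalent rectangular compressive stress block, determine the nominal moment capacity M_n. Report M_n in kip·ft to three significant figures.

M_n ≈ 1280 kip·ft

Assume both steels yield.
a = (A_s − A'_s) f_y/(0.85 f'_c b) = (9.54 − 2.59) × 60/(0.85 × 5 × 15.1) = 6.498 in.
c = a/β₁ = 6.498/0.8 = 8.123 in; ε'_s = 0.003(c − d')/c = 0.0022 ≥ ε_y = 0.0021, so the compression steel yields.
M_n = (A_s − A'_s) f_y (d − a/2) + A'_s f_y (d − d') = 417 × (29.7 − 3.249) + 155.4 × (29.7 − 2.2) = 11030.1 + 4273.5 = 15303.6 kip·in = 15303.6/12 = 1275.30 kip·ft.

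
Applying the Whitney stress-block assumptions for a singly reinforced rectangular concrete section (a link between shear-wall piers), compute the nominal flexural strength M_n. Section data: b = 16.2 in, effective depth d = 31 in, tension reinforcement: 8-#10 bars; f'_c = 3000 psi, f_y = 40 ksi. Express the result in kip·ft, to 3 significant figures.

M_n ≈ 883 kip·ft

A_s = 8 × 1.27 = 10.16 in².
T = A_s f_y = 10.16 × 40 = 406.4 kips.
a = T/(0.85 f'_c b) = 406.4/(0.85 × 3 × 16.2) = 9.838 in.
M_n = T(d − a/2) = 406.4 × (31 − 4.919) = 10599.3 kip·in = 10599.3/12 = 883.28 kip·ft.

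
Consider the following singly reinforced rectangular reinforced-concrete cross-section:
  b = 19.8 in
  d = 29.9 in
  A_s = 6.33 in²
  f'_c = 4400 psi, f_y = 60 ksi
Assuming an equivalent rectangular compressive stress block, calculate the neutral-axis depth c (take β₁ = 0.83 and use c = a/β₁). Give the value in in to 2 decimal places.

c ≈ 6.18 in

T = A_s f_y = 6.33 × 60 = 379.8 kips.
a = T/(0.85 f'_c b) = 379.8/(0.85 × 4.4 × 19.8) = 5.1288 in.
With β₁ = 0.83, c = a/β₁ = 5.1288/0.83 = 6.18 in.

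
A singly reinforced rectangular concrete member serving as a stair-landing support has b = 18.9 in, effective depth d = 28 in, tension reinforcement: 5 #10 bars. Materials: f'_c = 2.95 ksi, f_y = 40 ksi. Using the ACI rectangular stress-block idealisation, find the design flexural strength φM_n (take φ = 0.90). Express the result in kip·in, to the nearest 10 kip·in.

A_s = 5 × 1.27 = 6.35 in².
T = A_s f_y = 6.35 × 40 = 254 kips.
a = T/(0.85 f'_c b) = 254/(0.85 × 2.95 × 18.9) = 5.360 in.
M_n = T(d − a/2) = 254 × (28 − 2.68) = 6431.3 kip·in.
φM_n = 0.90 × 6431.3 = 5788.2 kip·in.

φM_n ≈ 5790 kip·in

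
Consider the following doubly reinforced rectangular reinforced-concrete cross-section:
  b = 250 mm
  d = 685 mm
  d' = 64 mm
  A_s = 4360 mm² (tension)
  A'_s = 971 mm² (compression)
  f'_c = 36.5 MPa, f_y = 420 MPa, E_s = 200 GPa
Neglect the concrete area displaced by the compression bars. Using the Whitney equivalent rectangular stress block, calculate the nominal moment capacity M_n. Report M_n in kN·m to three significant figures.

M_n ≈ 1100 kN·m

Assume both tension and compression steel yield.
Net tension couple steel: A_s − A'_s = 3389 mm².
a = (A_s − A'_s) f_y / (0.85 f'_c b) = 1423380/(0.85 × 36.5 × 250) = 183.51 mm.
c = a/β₁ = 183.51/0.789 = 232.59 mm; ε'_s = 0.003(c − d')/c = 0.0022 ≥ f_y/E_s = 0.0021, so compression steel does yield.
M_n = (A_s − A'_s) f_y (d − a/2) + A'_s f_y (d − d') = [1423380 × (685 − 91.755) + 407820 × (685 − 64)] × 10⁻⁶ = 844.41 + 253.26 = 1097.67 kN·m.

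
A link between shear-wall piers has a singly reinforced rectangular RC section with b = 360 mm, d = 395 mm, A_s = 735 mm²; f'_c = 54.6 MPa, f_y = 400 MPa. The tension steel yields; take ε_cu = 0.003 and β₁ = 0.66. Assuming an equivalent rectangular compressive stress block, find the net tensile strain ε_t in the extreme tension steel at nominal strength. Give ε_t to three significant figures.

ε_t ≈ 0.0414

a = A_s f_y/(0.85 f'_c b) = 17.60 mm.
β₁ = 0.66, so c = a/β₁ = 17.60/0.66 = 26.67 mm.
From the linear strain diagram with ε_cu = 0.003: ε_t = 0.003 (d − c)/c = 0.003 × (395 − 26.67)/26.67 = 0.0414.
Since ε_t ≥ 0.005, the section is tension-controlled.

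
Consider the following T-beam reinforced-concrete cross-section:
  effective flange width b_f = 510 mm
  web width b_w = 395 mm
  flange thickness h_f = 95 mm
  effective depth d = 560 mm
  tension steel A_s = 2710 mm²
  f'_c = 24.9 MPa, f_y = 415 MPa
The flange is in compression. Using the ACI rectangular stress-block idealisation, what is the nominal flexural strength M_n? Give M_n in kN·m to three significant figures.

M_n ≈ 571 kN·m

Tension: T = A_s f_y = 2710 × 415 = 1124650 N.
Try a within the flange: a = T/(0.85 f'_c b_f) = 1124650/(0.85 × 24.9 × 510) = 104.19 mm.
a = 104.19 > h_f = 95 mm: the block extends into the web. Split into flange-overhang and web parts.
C_f = 0.85 f'_c (b_f − b_w) h_f = 0.85 × 24.9 × (510 − 395) × 95 = 231228 N.
Remaining web compression depth: a_w = (T − C_f)/(0.85 f'_c b_w) = (1124650 − 231228)/(0.85 × 24.9 × 395) = 106.87 mm.
M_n = C_f(d − h_f/2) + (T − C_f)(d − a_w/2) = 231228 × (560 − 47.5) + 893422 × (560 − 53.435) = 118.50 + 452.58 = 571.08 × 10⁶ N·mm.
M_n = 571.08 kN·m.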